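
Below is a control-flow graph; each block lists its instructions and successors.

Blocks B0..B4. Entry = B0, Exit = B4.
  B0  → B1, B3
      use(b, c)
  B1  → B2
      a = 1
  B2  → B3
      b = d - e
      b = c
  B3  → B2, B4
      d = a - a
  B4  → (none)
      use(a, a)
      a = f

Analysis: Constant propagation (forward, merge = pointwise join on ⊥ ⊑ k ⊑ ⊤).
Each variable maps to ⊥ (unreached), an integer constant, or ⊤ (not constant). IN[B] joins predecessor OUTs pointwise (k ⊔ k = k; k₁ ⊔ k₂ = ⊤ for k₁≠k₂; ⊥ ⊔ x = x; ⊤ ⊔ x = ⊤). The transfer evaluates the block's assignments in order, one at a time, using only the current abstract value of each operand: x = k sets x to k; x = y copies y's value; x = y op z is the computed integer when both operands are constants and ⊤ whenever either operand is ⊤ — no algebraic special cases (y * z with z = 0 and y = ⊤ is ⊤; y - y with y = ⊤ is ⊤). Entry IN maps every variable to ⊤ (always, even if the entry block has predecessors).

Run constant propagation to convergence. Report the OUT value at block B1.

Converged values:
  B0:  IN=(all ⊤)  OUT=(all ⊤)
  B1:  IN=(all ⊤)  OUT={a:1; rest ⊤}
  B2:  IN=(all ⊤)  OUT=(all ⊤)
  B3:  IN=(all ⊤)  OUT=(all ⊤)
  B4:  IN=(all ⊤)  OUT=(all ⊤)

Merge at B1: IN[B1] = OUT[B0] = {a: ⊤, b: ⊤, c: ⊤, d: ⊤, e: ⊤, f: ⊤}
Applying B1's transfer function to that IN value gives OUT[B1] (row B1 above).

Answer: {a: 1, b: ⊤, c: ⊤, d: ⊤, e: ⊤, f: ⊤}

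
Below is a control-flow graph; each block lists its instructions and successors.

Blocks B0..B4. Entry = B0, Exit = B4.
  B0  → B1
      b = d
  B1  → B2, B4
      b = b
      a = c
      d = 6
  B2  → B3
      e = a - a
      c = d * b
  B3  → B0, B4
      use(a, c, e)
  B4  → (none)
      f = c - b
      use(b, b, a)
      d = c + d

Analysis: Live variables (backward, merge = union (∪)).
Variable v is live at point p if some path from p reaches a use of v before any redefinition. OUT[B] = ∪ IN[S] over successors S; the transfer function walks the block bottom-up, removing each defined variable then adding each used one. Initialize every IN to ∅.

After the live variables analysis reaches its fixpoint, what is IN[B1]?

Converged values:
  B0:   IN={c, d}   OUT={b, c}
  B1:   IN={b, c}   OUT={a, b, c, d}
  B2:   IN={a, b, d}   OUT={a, b, c, d, e}
  B3:   IN={a, b, c, d, e}   OUT={a, b, c, d}
  B4:   IN={a, b, c, d}   OUT={}

Merge at B1: OUT[B1] = IN[B2] ⊔ IN[B4] = {a, b, c, d}
Applying B1's transfer function to that OUT value gives IN[B1] (row B1 above).

Answer: {b, c}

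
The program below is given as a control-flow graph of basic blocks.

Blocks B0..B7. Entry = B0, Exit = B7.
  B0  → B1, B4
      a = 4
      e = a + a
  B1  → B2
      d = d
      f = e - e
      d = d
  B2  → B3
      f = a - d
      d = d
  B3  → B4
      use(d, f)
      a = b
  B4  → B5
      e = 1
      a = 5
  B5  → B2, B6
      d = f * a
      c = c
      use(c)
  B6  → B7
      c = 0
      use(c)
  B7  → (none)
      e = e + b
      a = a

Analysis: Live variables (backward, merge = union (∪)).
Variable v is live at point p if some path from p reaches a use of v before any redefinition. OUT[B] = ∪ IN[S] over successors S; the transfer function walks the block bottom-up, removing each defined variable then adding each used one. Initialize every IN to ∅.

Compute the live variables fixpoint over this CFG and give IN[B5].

Converged values:
  B0: | IN={b, c, d, f} | OUT={a, b, c, d, e, f}
  B1: | IN={a, b, c, d, e} | OUT={a, b, c, d}
  B2: | IN={a, b, c, d} | OUT={b, c, d, f}
  B3: | IN={b, c, d, f} | OUT={b, c, f}
  B4: | IN={b, c, f} | OUT={a, b, c, e, f}
  B5: | IN={a, b, c, e, f} | OUT={a, b, c, d, e}
  B6: | IN={a, b, e} | OUT={a, b, e}
  B7: | IN={a, b, e} | OUT={}

Merge at B5: OUT[B5] = IN[B2] ⊔ IN[B6] = {a, b, c, d, e}
Applying B5's transfer function to that OUT value gives IN[B5] (row B5 above).

Answer: {a, b, c, e, f}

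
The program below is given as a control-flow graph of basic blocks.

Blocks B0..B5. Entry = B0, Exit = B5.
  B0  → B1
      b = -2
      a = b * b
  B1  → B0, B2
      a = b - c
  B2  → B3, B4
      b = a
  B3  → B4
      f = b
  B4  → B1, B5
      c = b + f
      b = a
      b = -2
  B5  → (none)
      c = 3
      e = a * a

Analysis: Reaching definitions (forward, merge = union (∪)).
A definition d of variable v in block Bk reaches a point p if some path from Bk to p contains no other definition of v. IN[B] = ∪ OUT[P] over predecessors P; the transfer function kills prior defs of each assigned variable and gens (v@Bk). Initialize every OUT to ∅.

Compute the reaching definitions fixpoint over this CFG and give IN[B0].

Answer: {a@B1, b@B0, b@B4, c@B4, f@B3}

Derivation:
Per-block solution:
  B0:  IN={a@B1, b@B0, b@B4, c@B4, f@B3}  OUT={a@B0, b@B0, c@B4, f@B3}
  B1:  IN={a@B0, a@B1, b@B0, b@B4, c@B4, f@B3}  OUT={a@B1, b@B0, b@B4, c@B4, f@B3}
  B2:  IN={a@B1, b@B0, b@B4, c@B4, f@B3}  OUT={a@B1, b@B2, c@B4, f@B3}
  B3:  IN={a@B1, b@B2, c@B4, f@B3}  OUT={a@B1, b@B2, c@B4, f@B3}
  B4:  IN={a@B1, b@B2, c@B4, f@B3}  OUT={a@B1, b@B4, c@B4, f@B3}
  B5:  IN={a@B1, b@B4, c@B4, f@B3}  OUT={a@B1, b@B4, c@B5, e@B5, f@B3}

Merge at B0 (entry node, so the boundary value {} is joined with the incoming edge(s)): IN[B0] = {} ⊔ OUT[B1] = {a@B1, b@B0, b@B4, c@B4, f@B3}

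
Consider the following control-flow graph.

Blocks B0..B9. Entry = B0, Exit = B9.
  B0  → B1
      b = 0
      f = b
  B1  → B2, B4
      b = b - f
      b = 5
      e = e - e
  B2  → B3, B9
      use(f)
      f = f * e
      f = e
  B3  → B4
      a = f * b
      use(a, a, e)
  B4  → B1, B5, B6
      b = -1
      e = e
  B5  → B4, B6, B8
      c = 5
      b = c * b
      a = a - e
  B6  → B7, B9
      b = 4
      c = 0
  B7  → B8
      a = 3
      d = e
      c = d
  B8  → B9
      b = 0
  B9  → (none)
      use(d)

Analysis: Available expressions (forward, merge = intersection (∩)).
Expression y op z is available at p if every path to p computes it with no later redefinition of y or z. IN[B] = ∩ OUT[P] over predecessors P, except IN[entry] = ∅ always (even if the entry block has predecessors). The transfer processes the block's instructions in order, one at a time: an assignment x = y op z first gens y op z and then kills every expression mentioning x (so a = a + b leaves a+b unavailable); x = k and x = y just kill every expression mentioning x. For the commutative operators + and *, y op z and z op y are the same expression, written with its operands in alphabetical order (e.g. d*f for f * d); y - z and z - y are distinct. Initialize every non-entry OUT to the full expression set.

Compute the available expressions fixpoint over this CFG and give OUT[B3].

Fixpoint table:
  B0: | IN={} | OUT={}
  B1: | IN={} | OUT={}
  B2: | IN={} | OUT={}
  B3: | IN={} | OUT={b*f}
  B4: | IN={} | OUT={}
  B5: | IN={} | OUT={}
  B6: | IN={} | OUT={}
  B7: | IN={} | OUT={}
  B8: | IN={} | OUT={}
  B9: | IN={} | OUT={}

Merge at B3: IN[B3] = OUT[B2] = {}
Applying B3's transfer function to that IN value gives OUT[B3] (row B3 above).

Answer: {b*f}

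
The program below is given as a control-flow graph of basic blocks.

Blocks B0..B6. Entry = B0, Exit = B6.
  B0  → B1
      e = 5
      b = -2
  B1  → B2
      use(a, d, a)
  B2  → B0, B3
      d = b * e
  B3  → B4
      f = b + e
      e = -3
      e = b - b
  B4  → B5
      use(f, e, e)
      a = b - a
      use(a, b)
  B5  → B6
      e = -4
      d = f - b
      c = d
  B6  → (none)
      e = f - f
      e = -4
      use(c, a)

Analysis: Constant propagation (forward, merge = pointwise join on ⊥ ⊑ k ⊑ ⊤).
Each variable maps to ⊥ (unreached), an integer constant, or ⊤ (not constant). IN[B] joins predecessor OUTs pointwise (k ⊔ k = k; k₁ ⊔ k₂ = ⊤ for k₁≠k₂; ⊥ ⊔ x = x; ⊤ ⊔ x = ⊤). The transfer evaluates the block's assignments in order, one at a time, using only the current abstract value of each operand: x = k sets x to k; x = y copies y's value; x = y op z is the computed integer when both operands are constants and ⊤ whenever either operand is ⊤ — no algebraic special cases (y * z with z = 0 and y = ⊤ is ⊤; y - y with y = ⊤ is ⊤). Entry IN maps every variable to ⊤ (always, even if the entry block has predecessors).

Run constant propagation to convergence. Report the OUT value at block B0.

Converged values:
  B0:   IN=(all ⊤)   OUT={b:-2, e:5; rest ⊤}
  B1:   IN={b:-2, e:5; rest ⊤}   OUT={b:-2, e:5; rest ⊤}
  B2:   IN={b:-2, e:5; rest ⊤}   OUT={b:-2, d:-10, e:5; rest ⊤}
  B3:   IN={b:-2, d:-10, e:5; rest ⊤}   OUT={b:-2, d:-10, e:0, f:3; rest ⊤}
  B4:   IN={b:-2, d:-10, e:0, f:3; rest ⊤}   OUT={b:-2, d:-10, e:0, f:3; rest ⊤}
  B5:   IN={b:-2, d:-10, e:0, f:3; rest ⊤}   OUT={b:-2, c:5, d:5, e:-4, f:3; rest ⊤}
  B6:   IN={b:-2, c:5, d:5, e:-4, f:3; rest ⊤}   OUT={b:-2, c:5, d:5, e:-4, f:3; rest ⊤}

Merge at B0 (entry node, so the boundary value (all ⊤) is joined with the incoming edge(s)): IN[B0] = (all ⊤) ⊔ OUT[B2] = {a: ⊤, b: ⊤, c: ⊤, d: ⊤, e: ⊤, f: ⊤}
Applying B0's transfer function to that IN value gives OUT[B0] (row B0 above).

Answer: {a: ⊤, b: -2, c: ⊤, d: ⊤, e: 5, f: ⊤}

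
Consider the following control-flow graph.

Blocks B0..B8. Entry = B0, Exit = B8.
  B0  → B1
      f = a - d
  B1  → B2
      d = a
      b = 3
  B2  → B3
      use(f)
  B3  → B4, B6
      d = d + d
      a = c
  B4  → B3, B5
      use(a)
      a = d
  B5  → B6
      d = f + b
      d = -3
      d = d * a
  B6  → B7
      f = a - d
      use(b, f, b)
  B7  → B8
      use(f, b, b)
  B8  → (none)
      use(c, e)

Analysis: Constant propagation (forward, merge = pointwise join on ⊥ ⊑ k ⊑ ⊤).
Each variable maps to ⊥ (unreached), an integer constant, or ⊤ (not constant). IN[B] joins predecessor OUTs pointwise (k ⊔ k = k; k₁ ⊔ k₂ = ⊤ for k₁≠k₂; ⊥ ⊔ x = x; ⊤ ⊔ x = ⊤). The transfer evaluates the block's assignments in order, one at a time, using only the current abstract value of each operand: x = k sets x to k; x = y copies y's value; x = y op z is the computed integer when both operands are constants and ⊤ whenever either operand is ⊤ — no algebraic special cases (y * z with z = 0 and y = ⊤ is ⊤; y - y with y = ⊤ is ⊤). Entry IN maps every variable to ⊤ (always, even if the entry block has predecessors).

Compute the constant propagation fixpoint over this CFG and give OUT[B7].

Answer: {a: ⊤, b: 3, c: ⊤, d: ⊤, e: ⊤, f: ⊤}

Derivation:
Fixpoint table:
  B0: | IN=(all ⊤) | OUT=(all ⊤)
  B1: | IN=(all ⊤) | OUT={b:3; rest ⊤}
  B2: | IN={b:3; rest ⊤} | OUT={b:3; rest ⊤}
  B3: | IN={b:3; rest ⊤} | OUT={b:3; rest ⊤}
  B4: | IN={b:3; rest ⊤} | OUT={b:3; rest ⊤}
  B5: | IN={b:3; rest ⊤} | OUT={b:3; rest ⊤}
  B6: | IN={b:3; rest ⊤} | OUT={b:3; rest ⊤}
  B7: | IN={b:3; rest ⊤} | OUT={b:3; rest ⊤}
  B8: | IN={b:3; rest ⊤} | OUT={b:3; rest ⊤}

Merge at B7: IN[B7] = OUT[B6] = {a: ⊤, b: 3, c: ⊤, d: ⊤, e: ⊤, f: ⊤}
Applying B7's transfer function to that IN value gives OUT[B7] (row B7 above).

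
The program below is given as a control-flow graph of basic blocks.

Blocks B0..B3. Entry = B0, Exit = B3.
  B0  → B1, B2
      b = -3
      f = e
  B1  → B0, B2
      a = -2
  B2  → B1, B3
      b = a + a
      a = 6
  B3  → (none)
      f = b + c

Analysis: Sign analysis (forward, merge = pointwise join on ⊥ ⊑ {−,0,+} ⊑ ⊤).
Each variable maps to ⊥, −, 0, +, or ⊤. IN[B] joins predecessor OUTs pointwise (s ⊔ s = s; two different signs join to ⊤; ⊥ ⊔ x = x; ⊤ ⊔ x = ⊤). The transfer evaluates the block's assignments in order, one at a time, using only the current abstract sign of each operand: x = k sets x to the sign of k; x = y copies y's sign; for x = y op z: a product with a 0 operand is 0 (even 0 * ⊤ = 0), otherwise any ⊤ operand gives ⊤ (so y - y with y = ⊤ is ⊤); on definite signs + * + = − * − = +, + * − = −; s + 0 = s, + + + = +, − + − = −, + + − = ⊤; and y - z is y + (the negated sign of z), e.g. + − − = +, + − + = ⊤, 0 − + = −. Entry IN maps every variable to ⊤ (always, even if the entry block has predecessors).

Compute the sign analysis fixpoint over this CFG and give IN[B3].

Fixpoint table:
  B0:   IN=(all ⊤)   OUT={b:-; rest ⊤}
  B1:   IN=(all ⊤)   OUT={a:-; rest ⊤}
  B2:   IN=(all ⊤)   OUT={a:+; rest ⊤}
  B3:   IN={a:+; rest ⊤}   OUT={a:+; rest ⊤}

Merge at B3: IN[B3] = OUT[B2] = {a: +, b: ⊤, c: ⊤, d: ⊤, e: ⊤, f: ⊤}

Answer: {a: +, b: ⊤, c: ⊤, d: ⊤, e: ⊤, f: ⊤}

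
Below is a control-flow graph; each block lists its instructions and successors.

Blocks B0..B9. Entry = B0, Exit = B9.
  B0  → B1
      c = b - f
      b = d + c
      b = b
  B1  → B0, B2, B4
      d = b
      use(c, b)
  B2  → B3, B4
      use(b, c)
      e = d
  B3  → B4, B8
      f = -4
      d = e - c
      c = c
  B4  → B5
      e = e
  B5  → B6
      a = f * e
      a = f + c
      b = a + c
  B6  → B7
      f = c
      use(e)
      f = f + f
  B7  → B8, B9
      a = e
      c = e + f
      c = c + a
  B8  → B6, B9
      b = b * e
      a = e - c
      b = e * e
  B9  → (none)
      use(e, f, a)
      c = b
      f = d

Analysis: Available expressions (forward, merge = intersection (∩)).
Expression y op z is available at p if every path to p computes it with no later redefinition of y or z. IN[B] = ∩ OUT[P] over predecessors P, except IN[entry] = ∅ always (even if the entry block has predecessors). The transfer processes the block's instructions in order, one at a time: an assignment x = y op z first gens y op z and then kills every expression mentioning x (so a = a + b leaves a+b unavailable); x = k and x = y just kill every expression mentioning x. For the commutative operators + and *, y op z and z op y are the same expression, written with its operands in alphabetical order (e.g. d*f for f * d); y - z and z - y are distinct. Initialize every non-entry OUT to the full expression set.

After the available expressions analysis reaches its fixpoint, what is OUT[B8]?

Per-block solution:
  B0: | IN={} | OUT={c+d}
  B1: | IN={c+d} | OUT={}
  B2: | IN={} | OUT={}
  B3: | IN={} | OUT={}
  B4: | IN={} | OUT={}
  B5: | IN={} | OUT={a+c, c+f, e*f}
  B6: | IN={} | OUT={}
  B7: | IN={} | OUT={e+f}
  B8: | IN={} | OUT={e*e, e-c}
  B9: | IN={} | OUT={}

Merge at B8: IN[B8] = OUT[B3] ∩ OUT[B7] = {}
Applying B8's transfer function to that IN value gives OUT[B8] (row B8 above).

Answer: {e*e, e-c}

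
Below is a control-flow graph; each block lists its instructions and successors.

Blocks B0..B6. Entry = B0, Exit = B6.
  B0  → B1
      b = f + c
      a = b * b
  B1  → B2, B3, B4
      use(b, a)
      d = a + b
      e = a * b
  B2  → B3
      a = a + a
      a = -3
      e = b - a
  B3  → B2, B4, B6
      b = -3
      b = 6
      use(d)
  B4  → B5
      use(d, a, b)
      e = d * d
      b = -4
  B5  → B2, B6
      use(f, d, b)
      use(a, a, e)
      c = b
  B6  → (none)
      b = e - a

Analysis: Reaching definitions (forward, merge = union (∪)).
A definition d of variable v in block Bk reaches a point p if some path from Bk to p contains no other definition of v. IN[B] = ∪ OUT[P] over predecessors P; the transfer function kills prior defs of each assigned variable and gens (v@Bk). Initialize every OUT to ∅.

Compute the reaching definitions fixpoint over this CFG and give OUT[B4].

Answer: {a@B0, a@B2, b@B4, c@B5, d@B1, e@B4}

Derivation:
Per-block solution:
  B0: | IN={} | OUT={a@B0, b@B0}
  B1: | IN={a@B0, b@B0} | OUT={a@B0, b@B0, d@B1, e@B1}
  B2: | IN={a@B0, a@B2, b@B0, b@B3, b@B4, c@B5, d@B1, e@B1, e@B2, e@B4} | OUT={a@B2, b@B0, b@B3, b@B4, c@B5, d@B1, e@B2}
  B3: | IN={a@B0, a@B2, b@B0, b@B3, b@B4, c@B5, d@B1, e@B1, e@B2} | OUT={a@B0, a@B2, b@B3, c@B5, d@B1, e@B1, e@B2}
  B4: | IN={a@B0, a@B2, b@B0, b@B3, c@B5, d@B1, e@B1, e@B2} | OUT={a@B0, a@B2, b@B4, c@B5, d@B1, e@B4}
  B5: | IN={a@B0, a@B2, b@B4, c@B5, d@B1, e@B4} | OUT={a@B0, a@B2, b@B4, c@B5, d@B1, e@B4}
  B6: | IN={a@B0, a@B2, b@B3, b@B4, c@B5, d@B1, e@B1, e@B2, e@B4} | OUT={a@B0, a@B2, b@B6, c@B5, d@B1, e@B1, e@B2, e@B4}

Merge at B4: IN[B4] = OUT[B1] ⊔ OUT[B3] = {a@B0, a@B2, b@B0, b@B3, c@B5, d@B1, e@B1, e@B2}
Applying B4's transfer function to that IN value gives OUT[B4] (row B4 above).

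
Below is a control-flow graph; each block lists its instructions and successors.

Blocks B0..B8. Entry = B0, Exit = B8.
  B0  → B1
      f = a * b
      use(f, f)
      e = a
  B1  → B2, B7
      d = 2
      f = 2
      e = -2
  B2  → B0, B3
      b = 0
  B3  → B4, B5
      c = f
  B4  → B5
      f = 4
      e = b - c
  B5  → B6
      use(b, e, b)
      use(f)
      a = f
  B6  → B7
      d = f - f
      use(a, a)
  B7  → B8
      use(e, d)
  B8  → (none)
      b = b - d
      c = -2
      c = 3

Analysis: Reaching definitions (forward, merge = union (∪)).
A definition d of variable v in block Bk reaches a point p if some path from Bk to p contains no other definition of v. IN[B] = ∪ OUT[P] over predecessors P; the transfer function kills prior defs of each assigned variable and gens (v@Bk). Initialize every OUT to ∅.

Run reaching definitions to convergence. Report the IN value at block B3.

Answer: {b@B2, d@B1, e@B1, f@B1}

Working:
Fixpoint table:
  B0: | IN={b@B2, d@B1, e@B1, f@B1} | OUT={b@B2, d@B1, e@B0, f@B0}
  B1: | IN={b@B2, d@B1, e@B0, f@B0} | OUT={b@B2, d@B1, e@B1, f@B1}
  B2: | IN={b@B2, d@B1, e@B1, f@B1} | OUT={b@B2, d@B1, e@B1, f@B1}
  B3: | IN={b@B2, d@B1, e@B1, f@B1} | OUT={b@B2, c@B3, d@B1, e@B1, f@B1}
  B4: | IN={b@B2, c@B3, d@B1, e@B1, f@B1} | OUT={b@B2, c@B3, d@B1, e@B4, f@B4}
  B5: | IN={b@B2, c@B3, d@B1, e@B1, e@B4, f@B1, f@B4} | OUT={a@B5, b@B2, c@B3, d@B1, e@B1, e@B4, f@B1, f@B4}
  B6: | IN={a@B5, b@B2, c@B3, d@B1, e@B1, e@B4, f@B1, f@B4} | OUT={a@B5, b@B2, c@B3, d@B6, e@B1, e@B4, f@B1, f@B4}
  B7: | IN={a@B5, b@B2, c@B3, d@B1, d@B6, e@B1, e@B4, f@B1, f@B4} | OUT={a@B5, b@B2, c@B3, d@B1, d@B6, e@B1, e@B4, f@B1, f@B4}
  B8: | IN={a@B5, b@B2, c@B3, d@B1, d@B6, e@B1, e@B4, f@B1, f@B4} | OUT={a@B5, b@B8, c@B8, d@B1, d@B6, e@B1, e@B4, f@B1, f@B4}

Merge at B3: IN[B3] = OUT[B2] = {b@B2, d@B1, e@B1, f@B1}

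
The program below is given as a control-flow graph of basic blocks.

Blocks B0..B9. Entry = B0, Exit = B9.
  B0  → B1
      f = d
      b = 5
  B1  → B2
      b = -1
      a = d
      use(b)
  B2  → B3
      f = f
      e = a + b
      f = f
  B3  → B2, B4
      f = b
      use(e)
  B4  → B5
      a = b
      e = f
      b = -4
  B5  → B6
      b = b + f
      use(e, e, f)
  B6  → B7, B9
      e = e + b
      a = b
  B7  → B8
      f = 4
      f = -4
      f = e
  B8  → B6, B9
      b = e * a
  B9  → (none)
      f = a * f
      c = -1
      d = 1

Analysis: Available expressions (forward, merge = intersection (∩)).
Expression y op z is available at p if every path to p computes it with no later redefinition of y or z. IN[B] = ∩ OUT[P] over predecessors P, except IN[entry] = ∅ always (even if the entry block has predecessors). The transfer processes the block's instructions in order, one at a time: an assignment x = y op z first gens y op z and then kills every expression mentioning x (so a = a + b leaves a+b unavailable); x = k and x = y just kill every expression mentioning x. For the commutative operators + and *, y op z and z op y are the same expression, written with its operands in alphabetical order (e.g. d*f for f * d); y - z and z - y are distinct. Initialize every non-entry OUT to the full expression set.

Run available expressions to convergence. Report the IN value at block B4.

Answer: {a+b}

Trace:
Converged values:
  B0:   IN={}   OUT={}
  B1:   IN={}   OUT={}
  B2:   IN={}   OUT={a+b}
  B3:   IN={a+b}   OUT={a+b}
  B4:   IN={a+b}   OUT={}
  B5:   IN={}   OUT={}
  B6:   IN={}   OUT={}
  B7:   IN={}   OUT={}
  B8:   IN={}   OUT={a*e}
  B9:   IN={}   OUT={}

Merge at B4: IN[B4] = OUT[B3] = {a+b}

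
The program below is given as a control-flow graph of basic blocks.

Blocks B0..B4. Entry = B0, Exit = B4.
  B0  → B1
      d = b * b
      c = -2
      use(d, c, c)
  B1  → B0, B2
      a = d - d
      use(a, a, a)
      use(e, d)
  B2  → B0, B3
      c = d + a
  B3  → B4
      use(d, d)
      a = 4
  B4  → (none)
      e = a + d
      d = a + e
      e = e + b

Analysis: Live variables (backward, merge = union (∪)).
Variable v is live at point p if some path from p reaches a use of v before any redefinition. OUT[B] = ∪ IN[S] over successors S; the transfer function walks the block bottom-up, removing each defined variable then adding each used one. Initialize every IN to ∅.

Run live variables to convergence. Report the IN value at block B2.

Answer: {a, b, d, e}

Derivation:
Fixpoint table:
  B0:   IN={b, e}   OUT={b, d, e}
  B1:   IN={b, d, e}   OUT={a, b, d, e}
  B2:   IN={a, b, d, e}   OUT={b, d, e}
  B3:   IN={b, d}   OUT={a, b, d}
  B4:   IN={a, b, d}   OUT={}

Merge at B2: OUT[B2] = IN[B0] ⊔ IN[B3] = {b, d, e}
Applying B2's transfer function to that OUT value gives IN[B2] (row B2 above).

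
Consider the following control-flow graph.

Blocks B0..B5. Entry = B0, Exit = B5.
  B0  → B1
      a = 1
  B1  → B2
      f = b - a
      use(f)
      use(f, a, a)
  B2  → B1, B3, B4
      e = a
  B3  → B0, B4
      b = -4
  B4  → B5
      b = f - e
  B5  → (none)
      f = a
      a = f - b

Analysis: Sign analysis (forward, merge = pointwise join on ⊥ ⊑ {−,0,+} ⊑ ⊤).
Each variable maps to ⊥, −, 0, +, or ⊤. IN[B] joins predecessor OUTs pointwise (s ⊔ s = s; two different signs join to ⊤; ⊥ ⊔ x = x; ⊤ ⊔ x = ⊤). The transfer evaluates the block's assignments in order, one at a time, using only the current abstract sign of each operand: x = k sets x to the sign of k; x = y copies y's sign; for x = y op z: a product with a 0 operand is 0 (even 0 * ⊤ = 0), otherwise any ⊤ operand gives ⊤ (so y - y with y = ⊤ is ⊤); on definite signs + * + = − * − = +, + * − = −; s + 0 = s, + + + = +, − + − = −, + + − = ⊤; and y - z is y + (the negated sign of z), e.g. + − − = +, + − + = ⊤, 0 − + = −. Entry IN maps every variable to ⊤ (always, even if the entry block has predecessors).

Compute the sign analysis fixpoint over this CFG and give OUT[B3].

Converged values:
  B0: | IN=(all ⊤) | OUT={a:+; rest ⊤}
  B1: | IN={a:+; rest ⊤} | OUT={a:+; rest ⊤}
  B2: | IN={a:+; rest ⊤} | OUT={a:+, e:+; rest ⊤}
  B3: | IN={a:+, e:+; rest ⊤} | OUT={a:+, b:-, e:+; rest ⊤}
  B4: | IN={a:+, e:+; rest ⊤} | OUT={a:+, e:+; rest ⊤}
  B5: | IN={a:+, e:+; rest ⊤} | OUT={e:+, f:+; rest ⊤}

Merge at B3: IN[B3] = OUT[B2] = {a: +, b: ⊤, c: ⊤, d: ⊤, e: +, f: ⊤}
Applying B3's transfer function to that IN value gives OUT[B3] (row B3 above).

Answer: {a: +, b: -, c: ⊤, d: ⊤, e: +, f: ⊤}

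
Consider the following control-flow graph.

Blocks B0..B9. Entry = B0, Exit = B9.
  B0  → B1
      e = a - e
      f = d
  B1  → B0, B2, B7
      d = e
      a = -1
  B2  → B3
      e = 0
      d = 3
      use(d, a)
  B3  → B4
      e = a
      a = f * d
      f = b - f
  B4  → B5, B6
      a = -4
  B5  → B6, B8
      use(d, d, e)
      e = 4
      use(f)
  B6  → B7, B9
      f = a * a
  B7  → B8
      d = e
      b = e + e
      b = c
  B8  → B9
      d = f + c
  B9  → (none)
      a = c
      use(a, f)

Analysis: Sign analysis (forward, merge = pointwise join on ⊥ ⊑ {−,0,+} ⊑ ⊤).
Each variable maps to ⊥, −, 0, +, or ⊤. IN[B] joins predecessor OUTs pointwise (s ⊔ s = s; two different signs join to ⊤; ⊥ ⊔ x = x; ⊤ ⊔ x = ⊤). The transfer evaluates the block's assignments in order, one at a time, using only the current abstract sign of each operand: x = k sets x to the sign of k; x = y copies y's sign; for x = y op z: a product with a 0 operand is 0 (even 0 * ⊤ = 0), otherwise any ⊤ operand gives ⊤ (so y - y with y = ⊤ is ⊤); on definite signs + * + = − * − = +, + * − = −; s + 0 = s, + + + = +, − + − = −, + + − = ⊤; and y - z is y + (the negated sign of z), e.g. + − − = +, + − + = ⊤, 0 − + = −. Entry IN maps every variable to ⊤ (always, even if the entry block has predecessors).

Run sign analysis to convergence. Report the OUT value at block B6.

Answer: {a: -, b: ⊤, c: ⊤, d: +, e: ⊤, f: +}

Derivation:
Per-block solution:
  B0: | IN=(all ⊤) | OUT=(all ⊤)
  B1: | IN=(all ⊤) | OUT={a:-; rest ⊤}
  B2: | IN={a:-; rest ⊤} | OUT={a:-, d:+, e:0; rest ⊤}
  B3: | IN={a:-, d:+, e:0; rest ⊤} | OUT={d:+, e:-; rest ⊤}
  B4: | IN={d:+, e:-; rest ⊤} | OUT={a:-, d:+, e:-; rest ⊤}
  B5: | IN={a:-, d:+, e:-; rest ⊤} | OUT={a:-, d:+, e:+; rest ⊤}
  B6: | IN={a:-, d:+; rest ⊤} | OUT={a:-, d:+, f:+; rest ⊤}
  B7: | IN={a:-; rest ⊤} | OUT={a:-; rest ⊤}
  B8: | IN={a:-; rest ⊤} | OUT={a:-; rest ⊤}
  B9: | IN={a:-; rest ⊤} | OUT=(all ⊤)

Merge at B6: IN[B6] = OUT[B4] ⊔ OUT[B5] = {a: -, b: ⊤, c: ⊤, d: +, e: ⊤, f: ⊤}
Applying B6's transfer function to that IN value gives OUT[B6] (row B6 above).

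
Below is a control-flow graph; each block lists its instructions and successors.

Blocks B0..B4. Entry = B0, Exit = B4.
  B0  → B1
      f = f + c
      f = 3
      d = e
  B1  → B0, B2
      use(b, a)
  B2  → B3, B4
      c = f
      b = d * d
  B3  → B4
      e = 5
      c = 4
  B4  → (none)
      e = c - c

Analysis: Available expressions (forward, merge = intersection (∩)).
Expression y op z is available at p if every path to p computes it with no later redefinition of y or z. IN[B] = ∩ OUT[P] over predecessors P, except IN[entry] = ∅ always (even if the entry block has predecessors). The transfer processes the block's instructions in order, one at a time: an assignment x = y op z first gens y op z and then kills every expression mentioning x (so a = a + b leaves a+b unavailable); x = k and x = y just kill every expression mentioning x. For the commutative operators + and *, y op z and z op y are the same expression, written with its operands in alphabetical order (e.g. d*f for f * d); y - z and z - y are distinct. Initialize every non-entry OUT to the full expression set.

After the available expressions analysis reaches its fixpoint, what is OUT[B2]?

Converged values:
  B0: | IN={} | OUT={}
  B1: | IN={} | OUT={}
  B2: | IN={} | OUT={d*d}
  B3: | IN={d*d} | OUT={d*d}
  B4: | IN={d*d} | OUT={c-c, d*d}

Merge at B2: IN[B2] = OUT[B1] = {}
Applying B2's transfer function to that IN value gives OUT[B2] (row B2 above).

Answer: {d*d}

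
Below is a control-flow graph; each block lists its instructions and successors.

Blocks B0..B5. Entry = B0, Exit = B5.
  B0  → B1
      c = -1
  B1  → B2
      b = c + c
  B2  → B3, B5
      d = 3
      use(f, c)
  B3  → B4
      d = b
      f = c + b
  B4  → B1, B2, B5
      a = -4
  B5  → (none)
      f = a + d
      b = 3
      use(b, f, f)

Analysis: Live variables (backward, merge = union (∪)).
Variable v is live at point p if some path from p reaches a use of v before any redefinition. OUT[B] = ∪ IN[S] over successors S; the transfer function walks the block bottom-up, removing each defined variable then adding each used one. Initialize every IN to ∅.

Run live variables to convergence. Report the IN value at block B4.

Answer: {b, c, d, f}

Derivation:
Converged values:
  B0: | IN={a, f} | OUT={a, c, f}
  B1: | IN={a, c, f} | OUT={a, b, c, f}
  B2: | IN={a, b, c, f} | OUT={a, b, c, d}
  B3: | IN={b, c} | OUT={b, c, d, f}
  B4: | IN={b, c, d, f} | OUT={a, b, c, d, f}
  B5: | IN={a, d} | OUT={}

Merge at B4: OUT[B4] = IN[B1] ⊔ IN[B2] ⊔ IN[B5] = {a, b, c, d, f}
Applying B4's transfer function to that OUT value gives IN[B4] (row B4 above).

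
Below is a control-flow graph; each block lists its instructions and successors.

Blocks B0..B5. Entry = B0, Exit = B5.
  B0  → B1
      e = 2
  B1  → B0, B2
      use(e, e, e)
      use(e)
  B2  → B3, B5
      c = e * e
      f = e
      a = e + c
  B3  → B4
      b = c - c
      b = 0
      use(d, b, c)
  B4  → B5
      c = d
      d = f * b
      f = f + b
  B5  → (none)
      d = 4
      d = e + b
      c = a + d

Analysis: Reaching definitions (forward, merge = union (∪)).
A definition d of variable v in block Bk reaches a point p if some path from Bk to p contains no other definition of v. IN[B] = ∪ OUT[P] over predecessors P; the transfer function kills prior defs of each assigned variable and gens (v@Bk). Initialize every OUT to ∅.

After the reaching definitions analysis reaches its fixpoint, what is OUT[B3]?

Converged values:
  B0: | IN={e@B0} | OUT={e@B0}
  B1: | IN={e@B0} | OUT={e@B0}
  B2: | IN={e@B0} | OUT={a@B2, c@B2, e@B0, f@B2}
  B3: | IN={a@B2, c@B2, e@B0, f@B2} | OUT={a@B2, b@B3, c@B2, e@B0, f@B2}
  B4: | IN={a@B2, b@B3, c@B2, e@B0, f@B2} | OUT={a@B2, b@B3, c@B4, d@B4, e@B0, f@B4}
  B5: | IN={a@B2, b@B3, c@B2, c@B4, d@B4, e@B0, f@B2, f@B4} | OUT={a@B2, b@B3, c@B5, d@B5, e@B0, f@B2, f@B4}

Merge at B3: IN[B3] = OUT[B2] = {a@B2, c@B2, e@B0, f@B2}
Applying B3's transfer function to that IN value gives OUT[B3] (row B3 above).

Answer: {a@B2, b@B3, c@B2, e@B0, f@B2}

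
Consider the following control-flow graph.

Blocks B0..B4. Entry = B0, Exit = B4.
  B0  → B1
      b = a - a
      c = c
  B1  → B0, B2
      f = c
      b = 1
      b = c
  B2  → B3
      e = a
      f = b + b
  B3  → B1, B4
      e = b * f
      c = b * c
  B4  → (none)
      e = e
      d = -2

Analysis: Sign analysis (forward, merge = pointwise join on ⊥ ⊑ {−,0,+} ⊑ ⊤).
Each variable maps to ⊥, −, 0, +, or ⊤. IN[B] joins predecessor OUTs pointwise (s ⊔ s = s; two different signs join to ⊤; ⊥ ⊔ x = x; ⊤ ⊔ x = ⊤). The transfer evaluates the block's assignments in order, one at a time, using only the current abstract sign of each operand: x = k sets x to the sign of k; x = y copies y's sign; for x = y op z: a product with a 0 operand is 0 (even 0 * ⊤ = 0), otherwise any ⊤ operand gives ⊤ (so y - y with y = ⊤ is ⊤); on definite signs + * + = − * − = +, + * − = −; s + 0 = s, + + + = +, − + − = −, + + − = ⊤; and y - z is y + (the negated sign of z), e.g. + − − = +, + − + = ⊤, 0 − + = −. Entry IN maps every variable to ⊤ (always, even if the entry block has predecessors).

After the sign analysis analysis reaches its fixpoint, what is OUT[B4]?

Answer: {a: ⊤, b: ⊤, c: ⊤, d: -, e: ⊤, f: ⊤}

Derivation:
Converged values:
  B0:  IN=(all ⊤)  OUT=(all ⊤)
  B1:  IN=(all ⊤)  OUT=(all ⊤)
  B2:  IN=(all ⊤)  OUT=(all ⊤)
  B3:  IN=(all ⊤)  OUT=(all ⊤)
  B4:  IN=(all ⊤)  OUT={d:-; rest ⊤}

Merge at B4: IN[B4] = OUT[B3] = {a: ⊤, b: ⊤, c: ⊤, d: ⊤, e: ⊤, f: ⊤}
Applying B4's transfer function to that IN value gives OUT[B4] (row B4 above).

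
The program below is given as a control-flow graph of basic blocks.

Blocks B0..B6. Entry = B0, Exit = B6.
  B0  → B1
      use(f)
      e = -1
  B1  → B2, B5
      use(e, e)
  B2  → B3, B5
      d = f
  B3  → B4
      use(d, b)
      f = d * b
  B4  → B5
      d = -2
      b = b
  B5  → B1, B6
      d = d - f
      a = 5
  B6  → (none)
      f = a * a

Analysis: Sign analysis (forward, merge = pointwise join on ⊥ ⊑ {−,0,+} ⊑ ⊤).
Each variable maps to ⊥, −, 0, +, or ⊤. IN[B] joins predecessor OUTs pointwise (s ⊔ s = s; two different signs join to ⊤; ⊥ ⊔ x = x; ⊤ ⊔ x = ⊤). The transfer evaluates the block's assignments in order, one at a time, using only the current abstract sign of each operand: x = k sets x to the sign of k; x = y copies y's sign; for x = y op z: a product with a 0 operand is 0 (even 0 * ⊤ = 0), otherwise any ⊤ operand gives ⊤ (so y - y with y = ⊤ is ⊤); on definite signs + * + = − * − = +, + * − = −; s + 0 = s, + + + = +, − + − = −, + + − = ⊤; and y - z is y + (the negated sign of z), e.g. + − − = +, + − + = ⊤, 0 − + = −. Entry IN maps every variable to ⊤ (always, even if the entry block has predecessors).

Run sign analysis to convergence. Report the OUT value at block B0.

Fixpoint table:
  B0:  IN=(all ⊤)  OUT={e:-; rest ⊤}
  B1:  IN={e:-; rest ⊤}  OUT={e:-; rest ⊤}
  B2:  IN={e:-; rest ⊤}  OUT={e:-; rest ⊤}
  B3:  IN={e:-; rest ⊤}  OUT={e:-; rest ⊤}
  B4:  IN={e:-; rest ⊤}  OUT={d:-, e:-; rest ⊤}
  B5:  IN={e:-; rest ⊤}  OUT={a:+, e:-; rest ⊤}
  B6:  IN={a:+, e:-; rest ⊤}  OUT={a:+, e:-, f:+; rest ⊤}

B0 is the boundary node: IN[B0] = {a: ⊤, b: ⊤, c: ⊤, d: ⊤, e: ⊤, f: ⊤}
Applying B0's transfer function to that IN value gives OUT[B0] (row B0 above).

Answer: {a: ⊤, b: ⊤, c: ⊤, d: ⊤, e: -, f: ⊤}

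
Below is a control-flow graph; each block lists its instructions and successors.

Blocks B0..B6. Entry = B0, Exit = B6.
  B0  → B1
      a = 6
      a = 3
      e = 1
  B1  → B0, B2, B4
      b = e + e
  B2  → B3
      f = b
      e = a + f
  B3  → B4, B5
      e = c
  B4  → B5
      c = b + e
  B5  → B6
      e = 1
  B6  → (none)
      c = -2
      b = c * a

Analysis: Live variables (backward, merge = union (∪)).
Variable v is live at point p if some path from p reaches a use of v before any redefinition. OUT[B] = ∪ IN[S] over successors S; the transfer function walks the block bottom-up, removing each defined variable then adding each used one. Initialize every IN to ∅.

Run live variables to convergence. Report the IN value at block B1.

Answer: {a, c, e}

Trace:
Per-block solution:
  B0: | IN={c} | OUT={a, c, e}
  B1: | IN={a, c, e} | OUT={a, b, c, e}
  B2: | IN={a, b, c} | OUT={a, b, c}
  B3: | IN={a, b, c} | OUT={a, b, e}
  B4: | IN={a, b, e} | OUT={a}
  B5: | IN={a} | OUT={a}
  B6: | IN={a} | OUT={}

Merge at B1: OUT[B1] = IN[B0] ⊔ IN[B2] ⊔ IN[B4] = {a, b, c, e}
Applying B1's transfer function to that OUT value gives IN[B1] (row B1 above).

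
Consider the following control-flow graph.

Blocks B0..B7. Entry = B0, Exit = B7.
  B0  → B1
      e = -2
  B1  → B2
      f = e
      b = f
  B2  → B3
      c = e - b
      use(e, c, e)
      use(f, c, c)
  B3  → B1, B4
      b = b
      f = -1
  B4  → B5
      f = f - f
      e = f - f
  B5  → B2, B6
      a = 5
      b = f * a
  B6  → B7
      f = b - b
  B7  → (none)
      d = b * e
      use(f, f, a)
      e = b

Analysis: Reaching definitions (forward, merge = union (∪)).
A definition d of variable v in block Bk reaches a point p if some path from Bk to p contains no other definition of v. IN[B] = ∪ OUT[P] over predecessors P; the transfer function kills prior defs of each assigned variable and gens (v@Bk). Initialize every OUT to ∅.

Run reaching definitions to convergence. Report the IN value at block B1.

Converged values:
  B0: | IN={} | OUT={e@B0}
  B1: | IN={a@B5, b@B3, c@B2, e@B0, e@B4, f@B3} | OUT={a@B5, b@B1, c@B2, e@B0, e@B4, f@B1}
  B2: | IN={a@B5, b@B1, b@B5, c@B2, e@B0, e@B4, f@B1, f@B4} | OUT={a@B5, b@B1, b@B5, c@B2, e@B0, e@B4, f@B1, f@B4}
  B3: | IN={a@B5, b@B1, b@B5, c@B2, e@B0, e@B4, f@B1, f@B4} | OUT={a@B5, b@B3, c@B2, e@B0, e@B4, f@B3}
  B4: | IN={a@B5, b@B3, c@B2, e@B0, e@B4, f@B3} | OUT={a@B5, b@B3, c@B2, e@B4, f@B4}
  B5: | IN={a@B5, b@B3, c@B2, e@B4, f@B4} | OUT={a@B5, b@B5, c@B2, e@B4, f@B4}
  B6: | IN={a@B5, b@B5, c@B2, e@B4, f@B4} | OUT={a@B5, b@B5, c@B2, e@B4, f@B6}
  B7: | IN={a@B5, b@B5, c@B2, e@B4, f@B6} | OUT={a@B5, b@B5, c@B2, d@B7, e@B7, f@B6}

Merge at B1: IN[B1] = OUT[B0] ⊔ OUT[B3] = {a@B5, b@B3, c@B2, e@B0, e@B4, f@B3}

Answer: {a@B5, b@B3, c@B2, e@B0, e@B4, f@B3}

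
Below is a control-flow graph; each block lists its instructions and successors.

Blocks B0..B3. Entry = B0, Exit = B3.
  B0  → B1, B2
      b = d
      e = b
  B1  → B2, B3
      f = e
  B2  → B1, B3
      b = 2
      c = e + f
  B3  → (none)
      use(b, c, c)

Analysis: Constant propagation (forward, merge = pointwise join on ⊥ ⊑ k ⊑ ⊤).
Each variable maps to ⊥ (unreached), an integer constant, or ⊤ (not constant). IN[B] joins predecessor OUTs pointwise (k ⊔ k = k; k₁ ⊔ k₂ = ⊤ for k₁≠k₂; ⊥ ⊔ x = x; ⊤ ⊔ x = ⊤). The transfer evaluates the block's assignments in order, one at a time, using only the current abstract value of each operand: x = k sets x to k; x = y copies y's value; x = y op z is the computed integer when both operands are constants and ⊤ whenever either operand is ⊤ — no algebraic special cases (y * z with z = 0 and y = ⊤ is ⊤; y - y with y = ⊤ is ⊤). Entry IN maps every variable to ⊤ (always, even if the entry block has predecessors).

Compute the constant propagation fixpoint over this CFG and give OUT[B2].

Fixpoint table:
  B0:   IN=(all ⊤)   OUT=(all ⊤)
  B1:   IN=(all ⊤)   OUT=(all ⊤)
  B2:   IN=(all ⊤)   OUT={b:2; rest ⊤}
  B3:   IN=(all ⊤)   OUT=(all ⊤)

Merge at B2: IN[B2] = OUT[B0] ⊔ OUT[B1] = {a: ⊤, b: ⊤, c: ⊤, d: ⊤, e: ⊤, f: ⊤}
Applying B2's transfer function to that IN value gives OUT[B2] (row B2 above).

Answer: {a: ⊤, b: 2, c: ⊤, d: ⊤, e: ⊤, f: ⊤}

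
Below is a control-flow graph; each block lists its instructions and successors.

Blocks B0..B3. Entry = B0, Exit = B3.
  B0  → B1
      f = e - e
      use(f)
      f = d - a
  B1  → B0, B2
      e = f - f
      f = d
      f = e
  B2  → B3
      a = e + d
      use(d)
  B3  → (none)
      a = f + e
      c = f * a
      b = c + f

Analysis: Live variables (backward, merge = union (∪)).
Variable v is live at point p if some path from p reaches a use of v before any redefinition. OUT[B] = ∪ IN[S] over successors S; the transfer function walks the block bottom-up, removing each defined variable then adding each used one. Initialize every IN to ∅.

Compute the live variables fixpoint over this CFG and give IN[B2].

Per-block solution:
  B0:   IN={a, d, e}   OUT={a, d, f}
  B1:   IN={a, d, f}   OUT={a, d, e, f}
  B2:   IN={d, e, f}   OUT={e, f}
  B3:   IN={e, f}   OUT={}

Merge at B2: OUT[B2] = IN[B3] = {e, f}
Applying B2's transfer function to that OUT value gives IN[B2] (row B2 above).

Answer: {d, e, f}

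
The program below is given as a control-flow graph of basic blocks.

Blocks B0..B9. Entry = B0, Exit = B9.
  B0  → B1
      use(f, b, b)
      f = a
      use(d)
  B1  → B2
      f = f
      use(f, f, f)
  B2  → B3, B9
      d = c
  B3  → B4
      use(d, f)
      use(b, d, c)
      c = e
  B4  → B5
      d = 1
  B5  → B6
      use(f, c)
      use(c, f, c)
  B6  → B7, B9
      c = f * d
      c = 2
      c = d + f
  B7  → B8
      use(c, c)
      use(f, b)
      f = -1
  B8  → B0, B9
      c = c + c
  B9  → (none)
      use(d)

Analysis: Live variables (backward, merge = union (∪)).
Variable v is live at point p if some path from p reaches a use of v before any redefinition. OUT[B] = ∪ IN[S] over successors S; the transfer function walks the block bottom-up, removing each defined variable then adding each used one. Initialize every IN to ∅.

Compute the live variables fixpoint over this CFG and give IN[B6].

Answer: {a, b, d, e, f}

Trace:
Converged values:
  B0:   IN={a, b, c, d, e, f}   OUT={a, b, c, e, f}
  B1:   IN={a, b, c, e, f}   OUT={a, b, c, e, f}
  B2:   IN={a, b, c, e, f}   OUT={a, b, c, d, e, f}
  B3:   IN={a, b, c, d, e, f}   OUT={a, b, c, e, f}
  B4:   IN={a, b, c, e, f}   OUT={a, b, c, d, e, f}
  B5:   IN={a, b, c, d, e, f}   OUT={a, b, d, e, f}
  B6:   IN={a, b, d, e, f}   OUT={a, b, c, d, e, f}
  B7:   IN={a, b, c, d, e, f}   OUT={a, b, c, d, e, f}
  B8:   IN={a, b, c, d, e, f}   OUT={a, b, c, d, e, f}
  B9:   IN={d}   OUT={}

Merge at B6: OUT[B6] = IN[B7] ⊔ IN[B9] = {a, b, c, d, e, f}
Applying B6's transfer function to that OUT value gives IN[B6] (row B6 above).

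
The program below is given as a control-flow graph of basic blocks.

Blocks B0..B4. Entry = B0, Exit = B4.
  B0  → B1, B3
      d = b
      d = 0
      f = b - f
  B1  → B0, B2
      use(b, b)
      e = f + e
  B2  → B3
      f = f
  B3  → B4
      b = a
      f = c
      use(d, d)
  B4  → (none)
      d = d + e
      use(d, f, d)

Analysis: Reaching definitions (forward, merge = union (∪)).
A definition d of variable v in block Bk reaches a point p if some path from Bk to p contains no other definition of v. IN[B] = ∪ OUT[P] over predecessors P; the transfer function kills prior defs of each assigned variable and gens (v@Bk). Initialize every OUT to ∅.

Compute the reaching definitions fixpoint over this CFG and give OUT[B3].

Answer: {b@B3, d@B0, e@B1, f@B3}

Working:
Fixpoint table:
  B0: | IN={d@B0, e@B1, f@B0} | OUT={d@B0, e@B1, f@B0}
  B1: | IN={d@B0, e@B1, f@B0} | OUT={d@B0, e@B1, f@B0}
  B2: | IN={d@B0, e@B1, f@B0} | OUT={d@B0, e@B1, f@B2}
  B3: | IN={d@B0, e@B1, f@B0, f@B2} | OUT={b@B3, d@B0, e@B1, f@B3}
  B4: | IN={b@B3, d@B0, e@B1, f@B3} | OUT={b@B3, d@B4, e@B1, f@B3}

Merge at B3: IN[B3] = OUT[B0] ⊔ OUT[B2] = {d@B0, e@B1, f@B0, f@B2}
Applying B3's transfer function to that IN value gives OUT[B3] (row B3 above).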